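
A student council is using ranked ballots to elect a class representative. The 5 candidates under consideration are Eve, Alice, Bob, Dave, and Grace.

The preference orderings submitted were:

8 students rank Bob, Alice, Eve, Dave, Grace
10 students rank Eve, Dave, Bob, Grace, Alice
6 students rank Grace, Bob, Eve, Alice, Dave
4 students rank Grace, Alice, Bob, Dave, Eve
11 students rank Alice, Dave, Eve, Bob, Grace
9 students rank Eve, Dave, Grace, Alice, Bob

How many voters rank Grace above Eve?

10

Ballots ranking Grace above Eve: 6+4 = 10.
Ballots ranking Eve above Grace: 8+10+11+9 = 38.
So 10 of 48 voters prefer Grace to Eve.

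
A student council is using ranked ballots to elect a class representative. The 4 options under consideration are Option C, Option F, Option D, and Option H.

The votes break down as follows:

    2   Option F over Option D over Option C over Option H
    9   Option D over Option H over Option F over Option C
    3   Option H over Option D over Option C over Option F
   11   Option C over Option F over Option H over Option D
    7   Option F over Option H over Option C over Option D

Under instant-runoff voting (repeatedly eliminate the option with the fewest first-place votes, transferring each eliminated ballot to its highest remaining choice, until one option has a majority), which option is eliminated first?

Option H

Round 1: Option C 11, Option F 9, Option D 9, Option H 3. Option H has the fewest and is eliminated.
Round 2: Option D 12, Option C 11, Option F 9. Option F has the fewest and is eliminated.
Round 3: Option C 18, Option D 14. Option C has a majority.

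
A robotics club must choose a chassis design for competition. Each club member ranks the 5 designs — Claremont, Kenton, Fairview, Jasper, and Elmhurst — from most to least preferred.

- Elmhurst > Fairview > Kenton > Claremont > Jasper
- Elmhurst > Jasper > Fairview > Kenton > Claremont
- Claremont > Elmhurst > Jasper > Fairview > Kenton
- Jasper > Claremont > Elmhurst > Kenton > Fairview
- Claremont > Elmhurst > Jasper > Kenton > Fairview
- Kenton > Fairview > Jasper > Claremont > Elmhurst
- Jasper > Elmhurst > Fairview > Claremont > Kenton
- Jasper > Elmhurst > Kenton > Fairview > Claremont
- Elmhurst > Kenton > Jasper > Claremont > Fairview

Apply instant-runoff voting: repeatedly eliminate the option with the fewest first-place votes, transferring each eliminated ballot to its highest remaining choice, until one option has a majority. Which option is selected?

Elmhurst

Round 1: Jasper 3, Elmhurst 3, Claremont 2, Kenton 1, Fairview 0. Fairview has the fewest and is eliminated.
Round 2: Jasper 3, Elmhurst 3, Claremont 2, Kenton 1. Kenton has the fewest and is eliminated.
Round 3: Jasper 4, Elmhurst 3, Claremont 2. Claremont has the fewest and is eliminated.
Round 4: Elmhurst 5, Jasper 4. Elmhurst has a majority.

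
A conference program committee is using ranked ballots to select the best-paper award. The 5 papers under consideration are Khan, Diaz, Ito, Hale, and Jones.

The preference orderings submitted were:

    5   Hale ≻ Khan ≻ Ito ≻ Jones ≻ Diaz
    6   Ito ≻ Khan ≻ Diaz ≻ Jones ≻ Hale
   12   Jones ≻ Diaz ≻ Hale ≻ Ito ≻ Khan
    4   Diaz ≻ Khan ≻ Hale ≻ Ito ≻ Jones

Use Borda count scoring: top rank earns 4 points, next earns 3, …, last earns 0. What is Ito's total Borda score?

50

Borda scores:
  Khan: 5·3 + 6·3 + 12·0 + 4·3 = 45
  Diaz: 5·0 + 6·2 + 12·3 + 4·4 = 64
  Ito: 5·2 + 6·4 + 12·1 + 4·1 = 50
  Hale: 5·4 + 6·0 + 12·2 + 4·2 = 52
  Jones: 5·1 + 6·1 + 12·4 + 4·0 = 59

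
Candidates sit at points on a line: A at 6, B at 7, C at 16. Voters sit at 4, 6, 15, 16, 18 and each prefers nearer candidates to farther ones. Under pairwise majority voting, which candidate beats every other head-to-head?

With single-peaked preferences on a line, the Condorcet winner is the candidate closest to the median voter.
The median voter (position 15) is closest to C at 16.
Check: C vs A — voters closer to C: 3 of 5.

C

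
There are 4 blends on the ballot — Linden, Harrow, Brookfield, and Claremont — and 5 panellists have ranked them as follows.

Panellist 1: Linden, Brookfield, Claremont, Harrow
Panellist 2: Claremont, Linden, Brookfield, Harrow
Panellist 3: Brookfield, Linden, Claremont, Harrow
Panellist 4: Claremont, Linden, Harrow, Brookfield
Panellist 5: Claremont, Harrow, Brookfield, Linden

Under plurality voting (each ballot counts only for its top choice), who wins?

First-place vote totals:
  Linden: 1
  Harrow: 0
  Brookfield: 1
  Claremont: 3
Claremont has the most first-place votes.

Claremont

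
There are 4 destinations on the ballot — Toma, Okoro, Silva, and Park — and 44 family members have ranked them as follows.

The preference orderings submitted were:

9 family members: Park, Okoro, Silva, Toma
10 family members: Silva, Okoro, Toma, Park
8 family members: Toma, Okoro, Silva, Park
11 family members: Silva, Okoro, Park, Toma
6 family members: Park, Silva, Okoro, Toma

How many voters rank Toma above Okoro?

Ballots ranking Toma above Okoro: 8.
Ballots ranking Okoro above Toma: 9+10+11+6 = 36.
So 8 of 44 voters prefer Toma to Okoro.

8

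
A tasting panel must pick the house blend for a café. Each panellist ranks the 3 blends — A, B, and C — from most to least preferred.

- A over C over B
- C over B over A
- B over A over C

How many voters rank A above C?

2

Ballots ranking A above C: 2.
Ballots ranking C above A: 1.
So 2 of 3 voters prefer A to C.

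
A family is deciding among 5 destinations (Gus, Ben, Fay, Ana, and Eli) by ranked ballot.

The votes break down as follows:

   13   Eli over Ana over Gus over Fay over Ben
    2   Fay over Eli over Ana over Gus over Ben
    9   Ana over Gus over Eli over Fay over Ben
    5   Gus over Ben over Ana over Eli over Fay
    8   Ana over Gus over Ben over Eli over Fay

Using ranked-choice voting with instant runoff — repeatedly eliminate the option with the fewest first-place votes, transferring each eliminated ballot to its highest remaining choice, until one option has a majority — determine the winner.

Ana

Round 1: Ana 17, Eli 13, Gus 5, Fay 2, Ben 0. Ben has the fewest and is eliminated.
Round 2: Ana 17, Eli 13, Gus 5, Fay 2. Fay has the fewest and is eliminated.
Round 3: Ana 17, Eli 15, Gus 5. Gus has the fewest and is eliminated.
Round 4: Ana 22, Eli 15. Ana has a majority.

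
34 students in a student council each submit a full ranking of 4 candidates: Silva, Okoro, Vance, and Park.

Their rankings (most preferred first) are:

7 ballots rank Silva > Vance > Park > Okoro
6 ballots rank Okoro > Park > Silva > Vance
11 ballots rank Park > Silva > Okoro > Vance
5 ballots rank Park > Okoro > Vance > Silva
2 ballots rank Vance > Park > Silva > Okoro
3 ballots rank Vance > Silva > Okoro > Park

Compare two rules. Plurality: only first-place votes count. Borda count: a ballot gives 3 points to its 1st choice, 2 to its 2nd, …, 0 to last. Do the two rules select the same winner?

Yes

Plurality first-place counts: Silva 7, Okoro 6, Vance 5, Park 16 → Park.
Borda totals: Silva 57, Okoro 42, Vance 34, Park 71 → Park.
The two rules agree on Park.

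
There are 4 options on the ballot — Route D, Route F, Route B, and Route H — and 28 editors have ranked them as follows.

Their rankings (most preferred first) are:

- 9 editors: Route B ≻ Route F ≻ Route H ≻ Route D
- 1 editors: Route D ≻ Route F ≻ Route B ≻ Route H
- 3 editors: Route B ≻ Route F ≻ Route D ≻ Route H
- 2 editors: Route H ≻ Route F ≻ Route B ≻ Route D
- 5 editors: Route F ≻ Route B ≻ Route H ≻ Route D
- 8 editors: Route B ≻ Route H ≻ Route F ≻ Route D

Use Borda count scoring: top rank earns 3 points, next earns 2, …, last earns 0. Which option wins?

Route B

Borda scores:
  Route D: 9·0 + 3 + 3·1 + 2·0 + 5·0 + 8·0 = 6
  Route F: 9·2 + 2 + 3·2 + 2·2 + 5·3 + 8·1 = 53
  Route B: 9·3 + 1 + 3·3 + 2·1 + 5·2 + 8·3 = 73
  Route H: 9·1 + 0 + 3·0 + 2·3 + 5·1 + 8·2 = 36
Route B has the highest total.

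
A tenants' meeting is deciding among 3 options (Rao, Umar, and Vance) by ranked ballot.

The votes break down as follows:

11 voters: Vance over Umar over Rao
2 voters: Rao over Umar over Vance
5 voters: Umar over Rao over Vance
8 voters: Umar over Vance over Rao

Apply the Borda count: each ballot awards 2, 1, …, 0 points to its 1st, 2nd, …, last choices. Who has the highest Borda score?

Borda scores:
  Rao: 11·0 + 2·2 + 5·1 + 8·0 = 9
  Umar: 11·1 + 2·1 + 5·2 + 8·2 = 39
  Vance: 11·2 + 2·0 + 5·0 + 8·1 = 30
Umar has the highest total.

Umar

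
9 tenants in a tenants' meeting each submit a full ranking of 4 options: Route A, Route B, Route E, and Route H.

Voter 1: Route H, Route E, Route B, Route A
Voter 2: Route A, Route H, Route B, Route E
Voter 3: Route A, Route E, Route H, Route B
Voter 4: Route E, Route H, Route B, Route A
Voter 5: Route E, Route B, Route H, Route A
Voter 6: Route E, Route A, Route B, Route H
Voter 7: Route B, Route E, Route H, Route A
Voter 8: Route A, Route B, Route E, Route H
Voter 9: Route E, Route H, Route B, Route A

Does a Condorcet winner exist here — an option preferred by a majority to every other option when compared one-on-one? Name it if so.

Head-to-head results (9 voters total):
Route A vs Route B: Route B wins 5–4.
Route A vs Route E: Route E wins 6–3.
Route A vs Route H: Route H wins 5–4.
Route B vs Route E: Route E wins 6–3.
Route B vs Route H: Route H wins 5–4.
Route E vs Route H: Route E wins 7–2.
Route E beats each rival — Route A (6–3), Route B (6–3), Route H (7–2) — so Route E is the Condorcet winner.

Route E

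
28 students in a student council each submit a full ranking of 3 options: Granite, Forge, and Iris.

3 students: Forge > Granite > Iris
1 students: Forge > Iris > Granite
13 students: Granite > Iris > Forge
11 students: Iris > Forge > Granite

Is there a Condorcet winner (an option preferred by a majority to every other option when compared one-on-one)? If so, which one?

None — there is no Condorcet winner

Head-to-head results (28 voters total):
Granite vs Forge: Forge wins 15–13.
Granite vs Iris: Granite wins 16–12.
Forge vs Iris: Iris wins 24–4.
No candidate beats all others: Granite beats Iris beats Forge beats Granite, a majority cycle.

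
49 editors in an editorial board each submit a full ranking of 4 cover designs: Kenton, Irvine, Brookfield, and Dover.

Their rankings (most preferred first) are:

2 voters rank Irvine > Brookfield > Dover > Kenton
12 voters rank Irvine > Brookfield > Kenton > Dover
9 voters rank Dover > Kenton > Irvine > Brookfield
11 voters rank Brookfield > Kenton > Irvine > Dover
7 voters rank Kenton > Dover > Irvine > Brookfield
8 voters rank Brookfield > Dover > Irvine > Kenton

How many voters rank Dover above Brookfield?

16

Ballots ranking Dover above Brookfield: 9+7 = 16.
Ballots ranking Brookfield above Dover: 2+12+11+8 = 33.
So 16 of 49 voters prefer Dover to Brookfield.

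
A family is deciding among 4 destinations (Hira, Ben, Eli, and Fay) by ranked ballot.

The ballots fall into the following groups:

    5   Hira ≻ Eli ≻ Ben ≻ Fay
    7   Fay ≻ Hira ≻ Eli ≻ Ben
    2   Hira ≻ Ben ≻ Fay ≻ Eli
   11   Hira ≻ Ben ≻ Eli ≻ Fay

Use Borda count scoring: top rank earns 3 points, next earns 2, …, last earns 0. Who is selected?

Borda scores:
  Hira: 5·3 + 7·2 + 2·3 + 11·3 = 68
  Ben: 5·1 + 7·0 + 2·2 + 11·2 = 31
  Eli: 5·2 + 7·1 + 2·0 + 11·1 = 28
  Fay: 5·0 + 7·3 + 2·1 + 11·0 = 23
Hira has the highest total.

Hira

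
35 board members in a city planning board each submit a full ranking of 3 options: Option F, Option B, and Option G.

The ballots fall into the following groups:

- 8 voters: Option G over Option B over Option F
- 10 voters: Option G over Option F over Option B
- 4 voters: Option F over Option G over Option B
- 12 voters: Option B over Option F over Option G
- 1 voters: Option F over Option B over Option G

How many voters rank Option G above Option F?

Ballots ranking Option G above Option F: 8+10 = 18.
Ballots ranking Option F above Option G: 4+12+1 = 17.
So 18 of 35 voters prefer Option G to Option F.

18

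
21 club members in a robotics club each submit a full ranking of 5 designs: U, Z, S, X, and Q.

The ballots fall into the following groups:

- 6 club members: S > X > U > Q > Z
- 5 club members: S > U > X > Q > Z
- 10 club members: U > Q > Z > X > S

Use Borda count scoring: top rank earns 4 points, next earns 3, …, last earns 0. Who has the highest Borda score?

Borda scores:
  U: 6·2 + 5·3 + 10·4 = 67
  Z: 6·0 + 5·0 + 10·2 = 20
  S: 6·4 + 5·4 + 10·0 = 44
  X: 6·3 + 5·2 + 10·1 = 38
  Q: 6·1 + 5·1 + 10·3 = 41
U has the highest total.

U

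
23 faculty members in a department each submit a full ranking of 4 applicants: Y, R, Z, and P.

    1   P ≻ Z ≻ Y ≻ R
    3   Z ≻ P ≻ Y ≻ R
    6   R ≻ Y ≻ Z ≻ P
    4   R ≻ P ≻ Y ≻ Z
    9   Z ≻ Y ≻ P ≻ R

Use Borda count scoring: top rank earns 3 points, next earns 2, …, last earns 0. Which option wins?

Borda scores:
  Y: 1 + 3·1 + 6·2 + 4·1 + 9·2 = 38
  R: 0 + 3·0 + 6·3 + 4·3 + 9·0 = 30
  Z: 2 + 3·3 + 6·1 + 4·0 + 9·3 = 44
  P: 3 + 3·2 + 6·0 + 4·2 + 9·1 = 26
Z has the highest total.

Z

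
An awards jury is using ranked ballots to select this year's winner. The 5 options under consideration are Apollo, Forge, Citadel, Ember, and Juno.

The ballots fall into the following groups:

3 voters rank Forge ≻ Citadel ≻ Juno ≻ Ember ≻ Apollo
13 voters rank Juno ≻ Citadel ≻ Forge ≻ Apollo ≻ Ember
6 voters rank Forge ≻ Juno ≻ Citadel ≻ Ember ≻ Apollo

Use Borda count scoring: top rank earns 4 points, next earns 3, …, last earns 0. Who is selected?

Borda scores:
  Apollo: 3·0 + 13·1 + 6·0 = 13
  Forge: 3·4 + 13·2 + 6·4 = 62
  Citadel: 3·3 + 13·3 + 6·2 = 60
  Ember: 3·1 + 13·0 + 6·1 = 9
  Juno: 3·2 + 13·4 + 6·3 = 76
Juno has the highest total.

Juno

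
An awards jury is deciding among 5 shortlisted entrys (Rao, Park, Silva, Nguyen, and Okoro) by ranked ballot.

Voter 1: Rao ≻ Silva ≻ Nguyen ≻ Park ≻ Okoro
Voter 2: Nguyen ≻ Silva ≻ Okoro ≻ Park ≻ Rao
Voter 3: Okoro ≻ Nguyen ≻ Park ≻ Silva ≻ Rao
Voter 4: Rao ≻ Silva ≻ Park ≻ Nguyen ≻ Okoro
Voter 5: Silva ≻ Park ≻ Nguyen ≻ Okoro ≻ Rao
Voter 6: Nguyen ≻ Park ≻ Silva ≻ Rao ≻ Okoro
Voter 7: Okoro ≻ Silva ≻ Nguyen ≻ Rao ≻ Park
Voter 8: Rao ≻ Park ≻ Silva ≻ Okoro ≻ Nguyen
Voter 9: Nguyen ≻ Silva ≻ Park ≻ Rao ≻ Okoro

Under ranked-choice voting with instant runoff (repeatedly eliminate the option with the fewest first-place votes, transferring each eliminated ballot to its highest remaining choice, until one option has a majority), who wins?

Round 1: Rao 3, Nguyen 3, Okoro 2, Silva 1, Park 0. Park has the fewest and is eliminated.
Round 2: Rao 3, Nguyen 3, Okoro 2, Silva 1. Silva has the fewest and is eliminated.
Round 3: Nguyen 4, Rao 3, Okoro 2. Okoro has the fewest and is eliminated.
Round 4: Nguyen 6, Rao 3. Nguyen has a majority.

Nguyen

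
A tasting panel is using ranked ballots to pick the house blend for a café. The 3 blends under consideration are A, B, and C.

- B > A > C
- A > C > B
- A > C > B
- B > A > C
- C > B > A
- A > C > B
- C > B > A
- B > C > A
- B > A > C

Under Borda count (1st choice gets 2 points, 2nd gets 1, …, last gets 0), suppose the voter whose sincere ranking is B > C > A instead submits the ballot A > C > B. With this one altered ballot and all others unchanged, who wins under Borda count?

Borda totals with the altered ballot: A 11, B 8, C 8.
The switch changes the winner from B to A.

A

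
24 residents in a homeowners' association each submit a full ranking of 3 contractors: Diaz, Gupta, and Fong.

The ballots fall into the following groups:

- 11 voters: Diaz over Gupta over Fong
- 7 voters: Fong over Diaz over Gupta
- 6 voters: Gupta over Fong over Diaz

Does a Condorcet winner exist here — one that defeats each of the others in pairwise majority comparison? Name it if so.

No Condorcet winner

Head-to-head results (24 voters total):
Diaz vs Gupta: Diaz wins 18–6.
Diaz vs Fong: Fong wins 13–11.
Gupta vs Fong: Gupta wins 17–7.
No candidate beats all others: Diaz beats Gupta beats Fong beats Diaz, a majority cycle.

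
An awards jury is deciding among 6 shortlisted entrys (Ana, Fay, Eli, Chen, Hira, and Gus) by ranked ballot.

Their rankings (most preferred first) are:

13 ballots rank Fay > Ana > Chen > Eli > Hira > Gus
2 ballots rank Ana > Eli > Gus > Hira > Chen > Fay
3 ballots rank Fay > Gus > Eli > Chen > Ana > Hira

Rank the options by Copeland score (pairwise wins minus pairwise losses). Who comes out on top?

Fay

Pairwise results:
  Ana vs Fay: Fay wins 16–2.
  Ana vs Eli: Ana wins 15–3.
  Ana vs Chen: Ana wins 15–3.
  Ana vs Hira: Ana wins 18–0.
  Ana vs Gus: Ana wins 15–3.
  Fay vs Eli: Fay wins 16–2.
  Fay vs Chen: Fay wins 16–2.
  Fay vs Hira: Fay wins 16–2.
  Fay vs Gus: Fay wins 16–2.
  Eli vs Chen: Chen wins 13–5.
  Eli vs Hira: Eli wins 18–0.
  Eli vs Gus: Eli wins 15–3.
  Chen vs Hira: Chen wins 16–2.
  Chen vs Gus: Chen wins 13–5.
  Hira vs Gus: Hira wins 13–5.
Copeland scores (wins − losses):
  Ana: 4 − 1 = 3
  Fay: 5 − 0 = 5
  Eli: 2 − 3 = -1
  Chen: 3 − 2 = 1
  Hira: 1 − 4 = -3
  Gus: 0 − 5 = -5
Fay has the best Copeland score.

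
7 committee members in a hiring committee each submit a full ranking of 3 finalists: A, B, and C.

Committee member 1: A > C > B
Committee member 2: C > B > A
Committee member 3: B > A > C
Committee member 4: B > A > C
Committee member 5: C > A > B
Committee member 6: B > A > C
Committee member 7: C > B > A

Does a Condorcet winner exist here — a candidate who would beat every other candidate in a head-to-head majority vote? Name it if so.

Head-to-head results (7 voters total):
A vs B: B wins 5–2.
A vs C: A wins 4–3.
B vs C: C wins 4–3.
No candidate beats all others: A beats C beats B beats A, a majority cycle.

No Condorcet winner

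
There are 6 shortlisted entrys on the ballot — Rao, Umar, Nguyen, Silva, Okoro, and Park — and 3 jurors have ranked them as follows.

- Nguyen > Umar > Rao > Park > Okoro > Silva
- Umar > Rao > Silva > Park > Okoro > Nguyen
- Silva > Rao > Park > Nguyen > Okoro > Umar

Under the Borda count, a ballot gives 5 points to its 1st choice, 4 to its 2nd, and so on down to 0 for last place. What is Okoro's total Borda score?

Borda scores:
  Rao: 3 + 4 + 4 = 11
  Umar: 4 + 5 + 0 = 9
  Nguyen: 5 + 0 + 2 = 7
  Silva: 0 + 3 + 5 = 8
  Okoro: 1 + 1 + 1 = 3
  Park: 2 + 2 + 3 = 7

3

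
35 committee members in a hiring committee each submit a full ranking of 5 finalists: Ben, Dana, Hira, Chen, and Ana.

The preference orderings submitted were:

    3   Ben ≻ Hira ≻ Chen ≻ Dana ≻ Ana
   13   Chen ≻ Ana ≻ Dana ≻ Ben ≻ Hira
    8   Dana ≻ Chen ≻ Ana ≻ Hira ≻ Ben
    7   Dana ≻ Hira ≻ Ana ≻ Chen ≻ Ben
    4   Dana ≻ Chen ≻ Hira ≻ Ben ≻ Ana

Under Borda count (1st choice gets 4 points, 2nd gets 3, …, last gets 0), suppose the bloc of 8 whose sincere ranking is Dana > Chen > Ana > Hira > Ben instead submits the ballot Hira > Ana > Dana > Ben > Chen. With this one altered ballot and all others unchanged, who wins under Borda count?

Borda totals with the altered ballot: Ben 37, Dana 89, Hira 70, Chen 77, Ana 77.
The winner is unchanged: still Dana.

Dana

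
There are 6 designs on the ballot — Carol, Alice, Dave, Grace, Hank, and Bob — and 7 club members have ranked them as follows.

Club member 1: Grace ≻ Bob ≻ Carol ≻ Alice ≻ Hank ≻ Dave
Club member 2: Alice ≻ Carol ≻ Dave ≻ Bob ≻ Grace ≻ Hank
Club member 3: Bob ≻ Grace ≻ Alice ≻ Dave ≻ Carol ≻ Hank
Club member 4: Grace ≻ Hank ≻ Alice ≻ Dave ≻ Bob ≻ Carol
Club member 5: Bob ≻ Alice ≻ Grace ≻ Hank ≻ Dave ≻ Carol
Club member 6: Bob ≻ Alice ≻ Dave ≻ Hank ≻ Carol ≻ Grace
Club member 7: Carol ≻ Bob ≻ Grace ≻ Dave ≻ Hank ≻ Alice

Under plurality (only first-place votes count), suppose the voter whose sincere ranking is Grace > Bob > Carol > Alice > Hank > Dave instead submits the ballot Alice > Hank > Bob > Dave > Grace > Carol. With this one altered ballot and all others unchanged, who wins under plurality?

Bob

First-place totals with the altered ballot: Carol 1, Alice 2, Dave 0, Grace 1, Hank 0, Bob 3.
The winner is unchanged: still Bob.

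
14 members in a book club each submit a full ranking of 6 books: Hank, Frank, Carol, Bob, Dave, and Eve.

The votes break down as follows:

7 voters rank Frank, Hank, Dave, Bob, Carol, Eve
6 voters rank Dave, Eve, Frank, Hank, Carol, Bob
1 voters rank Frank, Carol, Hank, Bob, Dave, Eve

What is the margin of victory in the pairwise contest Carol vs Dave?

12

Ballots ranking Carol above Dave: 1.
Ballots ranking Dave above Carol: 7+6 = 13.
Dave wins 13–1, a margin of 12.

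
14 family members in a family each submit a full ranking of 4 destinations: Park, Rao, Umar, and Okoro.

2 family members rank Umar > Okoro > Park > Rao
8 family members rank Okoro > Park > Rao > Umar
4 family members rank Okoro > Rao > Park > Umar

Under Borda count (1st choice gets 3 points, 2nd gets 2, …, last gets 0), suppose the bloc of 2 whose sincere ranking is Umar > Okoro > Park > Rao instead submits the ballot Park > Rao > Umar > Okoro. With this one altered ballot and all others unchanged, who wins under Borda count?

Borda totals with the altered ballot: Park 26, Rao 20, Umar 2, Okoro 36.
The winner is unchanged: still Okoro.

Okoro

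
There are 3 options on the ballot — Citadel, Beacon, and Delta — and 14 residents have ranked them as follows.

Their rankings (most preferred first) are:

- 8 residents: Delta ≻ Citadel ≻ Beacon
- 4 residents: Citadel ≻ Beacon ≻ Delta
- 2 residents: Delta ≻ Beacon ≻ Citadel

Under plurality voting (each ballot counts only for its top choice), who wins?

First-place vote totals:
  Citadel: 4
  Beacon: 0
  Delta: 10
Delta has the most first-place votes.

Delta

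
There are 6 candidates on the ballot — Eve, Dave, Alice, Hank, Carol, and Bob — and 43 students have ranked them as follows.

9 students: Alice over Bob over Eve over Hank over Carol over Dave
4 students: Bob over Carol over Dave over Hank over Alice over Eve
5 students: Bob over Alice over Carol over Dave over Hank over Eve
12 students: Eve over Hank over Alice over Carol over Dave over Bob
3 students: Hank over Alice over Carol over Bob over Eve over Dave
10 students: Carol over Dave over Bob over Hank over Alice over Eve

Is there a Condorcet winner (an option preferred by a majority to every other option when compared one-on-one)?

No

Head-to-head results (43 voters total):
Eve vs Dave: Eve wins 24–19.
Eve vs Alice: Alice wins 31–12.
Eve vs Hank: Hank wins 22–21.
Eve vs Carol: Carol wins 22–21.
Eve vs Bob: Bob wins 31–12.
Dave vs Alice: Alice wins 29–14.
Dave vs Hank: Hank wins 24–19.
Dave vs Carol: Carol wins 43–0.
Dave vs Bob: Dave wins 22–21.
Alice vs Hank: Hank wins 29–14.
Alice vs Carol: Alice wins 29–14.
Alice vs Bob: Alice wins 24–19.
Hank vs Carol: Hank wins 24–19.
Hank vs Bob: Bob wins 28–15.
Carol vs Bob: Carol wins 25–18.
No candidate beats all others: Eve beats Dave beats Bob beats Eve, a majority cycle.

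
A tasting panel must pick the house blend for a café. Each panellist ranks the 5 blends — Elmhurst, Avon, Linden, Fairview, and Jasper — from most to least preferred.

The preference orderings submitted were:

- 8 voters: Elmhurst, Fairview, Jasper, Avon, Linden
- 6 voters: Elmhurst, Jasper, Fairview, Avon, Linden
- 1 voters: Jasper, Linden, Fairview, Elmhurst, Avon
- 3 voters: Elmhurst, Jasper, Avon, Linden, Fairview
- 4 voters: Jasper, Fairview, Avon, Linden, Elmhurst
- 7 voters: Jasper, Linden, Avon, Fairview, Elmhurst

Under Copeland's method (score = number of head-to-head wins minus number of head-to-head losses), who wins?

Elmhurst

Pairwise results:
  Elmhurst vs Avon: Elmhurst wins 18–11.
  Elmhurst vs Linden: Elmhurst wins 17–12.
  Elmhurst vs Fairview: Elmhurst wins 17–12.
  Elmhurst vs Jasper: Elmhurst wins 17–12.
  Avon vs Linden: Avon wins 21–8.
  Avon vs Fairview: Fairview wins 19–10.
  Avon vs Jasper: Jasper wins 29–0.
  Linden vs Fairview: Fairview wins 18–11.
  Linden vs Jasper: Jasper wins 29–0.
  Fairview vs Jasper: Jasper wins 21–8.
Copeland scores (wins − losses):
  Elmhurst: 4 − 0 = 4
  Avon: 1 − 3 = -2
  Linden: 0 − 4 = -4
  Fairview: 2 − 2 = 0
  Jasper: 3 − 1 = 2
Elmhurst has the best Copeland score.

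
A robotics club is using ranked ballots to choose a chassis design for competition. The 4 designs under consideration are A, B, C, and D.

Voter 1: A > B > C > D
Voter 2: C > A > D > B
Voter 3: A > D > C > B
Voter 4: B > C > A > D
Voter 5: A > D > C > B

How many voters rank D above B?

3

Ballots ranking D above B: 3.
Ballots ranking B above D: 2.
So 3 of 5 voters prefer D to B.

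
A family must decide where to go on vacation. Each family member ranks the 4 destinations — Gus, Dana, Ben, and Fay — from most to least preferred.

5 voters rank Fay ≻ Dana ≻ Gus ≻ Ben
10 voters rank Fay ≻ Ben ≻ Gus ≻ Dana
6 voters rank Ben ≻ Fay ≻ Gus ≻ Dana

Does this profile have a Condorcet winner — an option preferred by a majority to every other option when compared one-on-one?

Yes

Head-to-head results (21 voters total):
Gus vs Dana: Gus wins 16–5.
Gus vs Ben: Ben wins 16–5.
Gus vs Fay: Fay wins 21–0.
Dana vs Ben: Ben wins 16–5.
Dana vs Fay: Fay wins 21–0.
Ben vs Fay: Fay wins 15–6.
Fay beats each rival — Gus (21–0), Dana (21–0), Ben (15–6) — so Fay is the Condorcet winner.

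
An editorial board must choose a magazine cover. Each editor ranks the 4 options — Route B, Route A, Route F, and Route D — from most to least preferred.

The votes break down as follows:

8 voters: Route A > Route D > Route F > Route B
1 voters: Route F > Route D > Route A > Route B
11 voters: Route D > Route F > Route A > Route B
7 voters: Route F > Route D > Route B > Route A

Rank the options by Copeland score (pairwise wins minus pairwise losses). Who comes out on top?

Pairwise results:
  Route B vs Route A: Route A wins 20–7.
  Route B vs Route F: Route F wins 27–0.
  Route B vs Route D: Route D wins 27–0.
  Route A vs Route F: Route F wins 19–8.
  Route A vs Route D: Route D wins 19–8.
  Route F vs Route D: Route D wins 19–8.
Copeland scores (wins − losses):
  Route B: 0 − 3 = -3
  Route A: 1 − 2 = -1
  Route F: 2 − 1 = 1
  Route D: 3 − 0 = 3
Route D has the best Copeland score.

Route D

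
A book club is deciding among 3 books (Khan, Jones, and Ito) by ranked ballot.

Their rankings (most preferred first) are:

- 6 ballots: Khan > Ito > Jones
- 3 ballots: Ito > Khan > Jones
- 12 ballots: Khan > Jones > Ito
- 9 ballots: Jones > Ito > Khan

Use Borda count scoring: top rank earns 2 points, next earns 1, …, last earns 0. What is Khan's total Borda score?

Borda scores:
  Khan: 6·2 + 3·1 + 12·2 + 9·0 = 39
  Jones: 6·0 + 3·0 + 12·1 + 9·2 = 30
  Ito: 6·1 + 3·2 + 12·0 + 9·1 = 21

39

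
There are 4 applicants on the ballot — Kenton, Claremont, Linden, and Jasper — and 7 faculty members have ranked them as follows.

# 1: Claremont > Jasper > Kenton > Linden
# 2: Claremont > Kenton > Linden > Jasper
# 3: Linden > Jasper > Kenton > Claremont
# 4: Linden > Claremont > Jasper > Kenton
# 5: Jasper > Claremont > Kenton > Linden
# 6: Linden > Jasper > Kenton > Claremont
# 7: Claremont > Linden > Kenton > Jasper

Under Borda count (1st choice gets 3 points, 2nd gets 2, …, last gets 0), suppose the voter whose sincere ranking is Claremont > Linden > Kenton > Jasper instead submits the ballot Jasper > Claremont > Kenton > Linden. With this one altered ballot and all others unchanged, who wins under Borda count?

Jasper

Borda totals with the altered ballot: Kenton 7, Claremont 12, Linden 10, Jasper 13.
The switch changes the winner from Claremont to Jasper.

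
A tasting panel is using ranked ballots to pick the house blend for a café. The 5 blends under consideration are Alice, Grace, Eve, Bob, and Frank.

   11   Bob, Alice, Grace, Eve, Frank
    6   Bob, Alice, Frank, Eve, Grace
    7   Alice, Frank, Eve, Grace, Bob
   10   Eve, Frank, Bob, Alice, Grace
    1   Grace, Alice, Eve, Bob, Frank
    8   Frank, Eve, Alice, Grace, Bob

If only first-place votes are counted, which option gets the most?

First-place vote totals:
  Alice: 7
  Grace: 1
  Eve: 10
  Bob: 17
  Frank: 8
Bob has the most first-place votes.

Bob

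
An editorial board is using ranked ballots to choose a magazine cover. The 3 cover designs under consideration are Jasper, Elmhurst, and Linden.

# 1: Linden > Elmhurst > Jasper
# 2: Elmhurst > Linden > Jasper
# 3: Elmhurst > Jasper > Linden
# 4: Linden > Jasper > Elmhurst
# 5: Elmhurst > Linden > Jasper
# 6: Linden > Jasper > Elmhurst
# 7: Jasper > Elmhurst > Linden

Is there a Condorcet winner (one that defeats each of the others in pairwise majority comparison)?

Head-to-head results (7 voters total):
Jasper vs Elmhurst: Elmhurst wins 4–3.
Jasper vs Linden: Linden wins 5–2.
Elmhurst vs Linden: Elmhurst wins 4–3.
Elmhurst beats each rival — Jasper (4–3), Linden (4–3) — so Elmhurst is the Condorcet winner.

Yes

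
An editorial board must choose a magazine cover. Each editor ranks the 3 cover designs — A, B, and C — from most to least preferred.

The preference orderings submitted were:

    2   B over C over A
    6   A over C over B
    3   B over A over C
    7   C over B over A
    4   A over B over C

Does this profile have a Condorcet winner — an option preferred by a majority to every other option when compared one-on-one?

No

Head-to-head results (22 voters total):
A vs B: B wins 12–10.
A vs C: A wins 13–9.
B vs C: C wins 13–9.
No candidate beats all others: A beats C beats B beats A, a majority cycle.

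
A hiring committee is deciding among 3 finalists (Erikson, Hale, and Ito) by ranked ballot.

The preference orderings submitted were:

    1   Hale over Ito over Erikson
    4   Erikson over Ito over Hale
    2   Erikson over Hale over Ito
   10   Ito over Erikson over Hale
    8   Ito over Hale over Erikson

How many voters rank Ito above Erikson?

Ballots ranking Ito above Erikson: 1+10+8 = 19.
Ballots ranking Erikson above Ito: 4+2 = 6.
So 19 of 25 voters prefer Ito to Erikson.

19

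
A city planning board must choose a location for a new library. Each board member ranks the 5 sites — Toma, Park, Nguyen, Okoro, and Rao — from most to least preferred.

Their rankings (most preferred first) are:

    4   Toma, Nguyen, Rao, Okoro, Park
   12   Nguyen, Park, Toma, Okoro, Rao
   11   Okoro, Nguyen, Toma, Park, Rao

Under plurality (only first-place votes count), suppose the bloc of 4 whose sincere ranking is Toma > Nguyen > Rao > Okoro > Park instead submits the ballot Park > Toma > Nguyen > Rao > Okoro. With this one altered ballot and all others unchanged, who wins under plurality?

Nguyen

First-place totals with the altered ballot: Toma 0, Park 4, Nguyen 12, Okoro 11, Rao 0.
The winner is unchanged: still Nguyen.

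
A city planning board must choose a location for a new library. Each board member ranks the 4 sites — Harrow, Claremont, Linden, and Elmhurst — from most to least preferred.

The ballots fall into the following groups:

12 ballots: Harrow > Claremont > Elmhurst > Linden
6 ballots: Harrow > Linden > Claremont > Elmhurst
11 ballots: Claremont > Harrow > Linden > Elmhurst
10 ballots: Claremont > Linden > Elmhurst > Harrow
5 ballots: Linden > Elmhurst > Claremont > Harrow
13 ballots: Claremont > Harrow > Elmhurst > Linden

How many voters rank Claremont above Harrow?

Ballots ranking Claremont above Harrow: 11+10+5+13 = 39.
Ballots ranking Harrow above Claremont: 12+6 = 18.
So 39 of 57 voters prefer Claremont to Harrow.

39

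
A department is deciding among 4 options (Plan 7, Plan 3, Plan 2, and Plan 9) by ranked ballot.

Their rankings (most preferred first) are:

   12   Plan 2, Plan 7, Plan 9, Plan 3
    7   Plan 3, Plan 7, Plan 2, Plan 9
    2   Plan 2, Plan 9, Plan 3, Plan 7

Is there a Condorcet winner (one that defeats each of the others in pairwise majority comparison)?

Head-to-head results (21 voters total):
Plan 7 vs Plan 3: Plan 7 wins 12–9.
Plan 7 vs Plan 2: Plan 2 wins 14–7.
Plan 7 vs Plan 9: Plan 7 wins 19–2.
Plan 3 vs Plan 2: Plan 2 wins 14–7.
Plan 3 vs Plan 9: Plan 9 wins 14–7.
Plan 2 vs Plan 9: Plan 2 wins 21–0.
Plan 2 beats each rival — Plan 7 (14–7), Plan 3 (14–7), Plan 9 (21–0) — so Plan 2 is the Condorcet winner.

Yes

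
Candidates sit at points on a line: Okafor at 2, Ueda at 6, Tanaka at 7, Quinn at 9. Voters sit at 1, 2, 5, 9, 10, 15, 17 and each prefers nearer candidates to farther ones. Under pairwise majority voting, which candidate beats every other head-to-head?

With single-peaked preferences on a line, the Condorcet winner is the candidate closest to the median voter.
The median voter (position 9) is closest to Quinn at 9.
Check: Quinn vs Tanaka — voters closer to Quinn: 4 of 7.

Quinn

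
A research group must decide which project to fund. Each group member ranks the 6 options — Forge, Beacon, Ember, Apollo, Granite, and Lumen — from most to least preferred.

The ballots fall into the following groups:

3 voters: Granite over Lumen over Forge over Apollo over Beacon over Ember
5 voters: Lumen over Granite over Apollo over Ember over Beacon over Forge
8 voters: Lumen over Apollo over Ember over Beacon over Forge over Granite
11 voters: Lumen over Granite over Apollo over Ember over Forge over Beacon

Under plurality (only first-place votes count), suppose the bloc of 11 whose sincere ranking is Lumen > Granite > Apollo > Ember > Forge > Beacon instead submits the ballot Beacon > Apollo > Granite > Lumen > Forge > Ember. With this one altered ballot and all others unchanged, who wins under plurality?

First-place totals with the altered ballot: Forge 0, Beacon 11, Ember 0, Apollo 0, Granite 3, Lumen 13.
The winner is unchanged: still Lumen.

Lumen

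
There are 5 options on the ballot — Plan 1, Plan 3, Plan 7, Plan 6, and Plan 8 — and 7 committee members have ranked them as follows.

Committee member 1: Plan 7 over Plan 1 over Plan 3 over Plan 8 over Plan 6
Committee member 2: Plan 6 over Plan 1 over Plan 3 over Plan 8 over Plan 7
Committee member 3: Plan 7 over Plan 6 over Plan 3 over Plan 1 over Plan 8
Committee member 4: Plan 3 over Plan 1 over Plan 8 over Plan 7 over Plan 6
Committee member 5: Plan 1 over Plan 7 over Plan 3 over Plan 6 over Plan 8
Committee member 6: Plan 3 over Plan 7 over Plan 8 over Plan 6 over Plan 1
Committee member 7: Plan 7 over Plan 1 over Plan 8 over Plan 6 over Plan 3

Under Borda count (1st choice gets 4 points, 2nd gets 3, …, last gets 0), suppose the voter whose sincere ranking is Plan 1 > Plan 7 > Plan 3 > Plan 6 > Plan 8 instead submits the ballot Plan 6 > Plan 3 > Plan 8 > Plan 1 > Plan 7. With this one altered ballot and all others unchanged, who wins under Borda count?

Plan 3

Borda totals with the altered ballot: Plan 1 14, Plan 3 17, Plan 7 16, Plan 6 13, Plan 8 10.
The switch changes the winner from Plan 7 to Plan 3.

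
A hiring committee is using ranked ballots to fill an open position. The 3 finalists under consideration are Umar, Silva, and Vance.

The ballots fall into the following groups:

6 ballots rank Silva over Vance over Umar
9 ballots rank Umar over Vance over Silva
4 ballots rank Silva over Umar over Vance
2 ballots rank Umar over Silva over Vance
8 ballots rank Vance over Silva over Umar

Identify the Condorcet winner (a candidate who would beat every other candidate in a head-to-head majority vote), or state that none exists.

Head-to-head results (29 voters total):
Umar vs Silva: Silva wins 18–11.
Umar vs Vance: Umar wins 15–14.
Silva vs Vance: Vance wins 17–12.
No candidate beats all others: Umar beats Vance beats Silva beats Umar, a majority cycle.

There is no Condorcet winner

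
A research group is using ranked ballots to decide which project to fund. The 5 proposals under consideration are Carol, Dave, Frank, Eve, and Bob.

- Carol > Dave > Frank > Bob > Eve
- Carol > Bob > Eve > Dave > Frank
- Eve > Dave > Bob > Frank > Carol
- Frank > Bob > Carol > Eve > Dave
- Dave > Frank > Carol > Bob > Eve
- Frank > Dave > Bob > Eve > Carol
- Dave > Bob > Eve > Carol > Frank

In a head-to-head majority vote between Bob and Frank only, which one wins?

Frank

Ballots ranking Bob above Frank: 3.
Ballots ranking Frank above Bob: 4.
Frank wins the head-to-head, 4–3.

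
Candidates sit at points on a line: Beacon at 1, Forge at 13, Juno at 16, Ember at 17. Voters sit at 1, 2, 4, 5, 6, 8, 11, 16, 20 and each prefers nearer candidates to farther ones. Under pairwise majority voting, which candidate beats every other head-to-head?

With single-peaked preferences on a line, the Condorcet winner is the candidate closest to the median voter.
The median voter (position 6) is closest to Beacon at 1.
Check: Beacon vs Forge — voters closer to Beacon: 5 of 9.

Beacon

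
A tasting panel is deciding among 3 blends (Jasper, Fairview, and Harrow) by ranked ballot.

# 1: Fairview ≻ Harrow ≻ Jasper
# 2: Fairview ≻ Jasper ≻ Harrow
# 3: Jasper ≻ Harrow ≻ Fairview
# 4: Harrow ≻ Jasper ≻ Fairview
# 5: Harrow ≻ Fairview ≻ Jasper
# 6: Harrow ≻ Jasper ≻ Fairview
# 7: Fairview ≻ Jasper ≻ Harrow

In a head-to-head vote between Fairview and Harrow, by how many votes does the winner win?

Ballots ranking Fairview above Harrow: 3.
Ballots ranking Harrow above Fairview: 4.
Harrow wins 4–3, a margin of 1.

1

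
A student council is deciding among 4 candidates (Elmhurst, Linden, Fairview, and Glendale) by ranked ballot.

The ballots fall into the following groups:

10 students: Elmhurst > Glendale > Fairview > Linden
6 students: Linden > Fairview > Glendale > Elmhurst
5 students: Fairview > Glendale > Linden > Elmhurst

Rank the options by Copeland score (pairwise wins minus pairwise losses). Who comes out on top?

Fairview

Pairwise results:
  Elmhurst vs Linden: Linden wins 11–10.
  Elmhurst vs Fairview: Fairview wins 11–10.
  Elmhurst vs Glendale: Glendale wins 11–10.
  Linden vs Fairview: Fairview wins 15–6.
  Linden vs Glendale: Glendale wins 15–6.
  Fairview vs Glendale: Fairview wins 11–10.
Copeland scores (wins − losses):
  Elmhurst: 0 − 3 = -3
  Linden: 1 − 2 = -1
  Fairview: 3 − 0 = 3
  Glendale: 2 − 1 = 1
Fairview has the best Copeland score.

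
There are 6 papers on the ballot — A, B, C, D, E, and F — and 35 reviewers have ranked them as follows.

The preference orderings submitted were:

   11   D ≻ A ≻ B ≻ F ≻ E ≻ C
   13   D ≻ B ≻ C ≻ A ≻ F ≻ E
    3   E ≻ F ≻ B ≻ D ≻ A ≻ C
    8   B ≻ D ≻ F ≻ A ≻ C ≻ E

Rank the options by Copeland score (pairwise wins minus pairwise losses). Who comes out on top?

Pairwise results:
  A vs B: B wins 24–11.
  A vs C: A wins 22–13.
  A vs D: D wins 35–0.
  A vs E: A wins 32–3.
  A vs F: A wins 24–11.
  B vs C: B wins 35–0.
  B vs D: D wins 24–11.
  B vs E: B wins 32–3.
  B vs F: B wins 32–3.
  C vs D: D wins 35–0.
  C vs E: C wins 21–14.
  C vs F: F wins 22–13.
  D vs E: D wins 32–3.
  D vs F: D wins 32–3.
  E vs F: F wins 32–3.
Copeland scores (wins − losses):
  A: 3 − 2 = 1
  B: 4 − 1 = 3
  C: 1 − 4 = -3
  D: 5 − 0 = 5
  E: 0 − 5 = -5
  F: 2 − 3 = -1
D has the best Copeland score.

D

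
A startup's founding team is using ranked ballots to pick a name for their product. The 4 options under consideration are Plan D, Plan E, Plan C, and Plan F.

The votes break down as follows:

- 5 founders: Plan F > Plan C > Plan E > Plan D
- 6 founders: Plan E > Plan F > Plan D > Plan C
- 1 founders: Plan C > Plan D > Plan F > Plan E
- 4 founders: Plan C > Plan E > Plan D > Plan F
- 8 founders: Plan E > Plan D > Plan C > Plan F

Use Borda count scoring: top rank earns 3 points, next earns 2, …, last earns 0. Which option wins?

Borda scores:
  Plan D: 5·0 + 6·1 + 2 + 4·1 + 8·2 = 28
  Plan E: 5·1 + 6·3 + 0 + 4·2 + 8·3 = 55
  Plan C: 5·2 + 6·0 + 3 + 4·3 + 8·1 = 33
  Plan F: 5·3 + 6·2 + 1 + 4·0 + 8·0 = 28
Plan E has the highest total.

Plan E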